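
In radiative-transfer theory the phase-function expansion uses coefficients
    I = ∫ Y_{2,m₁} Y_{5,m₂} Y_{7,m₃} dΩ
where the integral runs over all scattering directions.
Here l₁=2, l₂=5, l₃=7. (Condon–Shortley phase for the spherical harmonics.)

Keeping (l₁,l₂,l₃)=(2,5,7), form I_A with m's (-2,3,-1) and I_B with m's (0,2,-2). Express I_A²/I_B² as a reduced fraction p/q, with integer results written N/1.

1/24

Same 2,5,7: normalisation and zero-m 3j drop out of the ratio.
A: Δ: 0! 4! 10! / 15! → 1/15015; sum: t=0:+1/1935360 = 1/1935360; 3j²(2 5 7; -2 3 -1) = Δ·Π!·Σ² = 1/1001  (sign +1)
B: Δ: 0! 4! 10! / 15! → 1/15015; sum: t=0:+1/120960 = 1/120960; 3j²(2 5 7; 0 2 -2) = Δ·Π!·Σ² = 24/1001  (sign -1)
I_A²/I_B² = (1/1001)/(24/1001) = 1/24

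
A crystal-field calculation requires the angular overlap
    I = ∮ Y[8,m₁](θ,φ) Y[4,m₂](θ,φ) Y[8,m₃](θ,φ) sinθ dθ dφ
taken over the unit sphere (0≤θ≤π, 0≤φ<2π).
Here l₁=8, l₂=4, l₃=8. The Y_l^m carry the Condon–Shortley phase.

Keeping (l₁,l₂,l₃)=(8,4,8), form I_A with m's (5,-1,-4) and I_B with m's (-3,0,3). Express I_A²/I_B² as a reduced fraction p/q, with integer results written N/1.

Shared (l₁,l₂,l₃)=(8,4,8): N and (l;000)² cancel in I_A²/I_B².
A: Δ = 4!·12!·4!/21! = 1/185175900; Racah Σ t=0..3: t=0:+1/313528320 t=1:−1/174182400 t=2:+1/958003200 t=3:−1/68976230400 = -1/656916480; ⇒ 3j(8 4 8; 5 -1 -4)² = 5/1292, sgn -1
B: Δ = 4!·12!·4!/21! = 1/185175900; Racah Σ t=0..4: t=0:+1/22992076800 t=1:−1/261273600 t=2:+1/34836480 t=3:−1/34836480 t=4:+1/348364800 = -1/1094860800; ⇒ 3j(8 4 8; -3 0 3)² = 1/16796, sgn +1
I_A²/I_B² = (5/1292)/(1/16796) = 65/1

65/1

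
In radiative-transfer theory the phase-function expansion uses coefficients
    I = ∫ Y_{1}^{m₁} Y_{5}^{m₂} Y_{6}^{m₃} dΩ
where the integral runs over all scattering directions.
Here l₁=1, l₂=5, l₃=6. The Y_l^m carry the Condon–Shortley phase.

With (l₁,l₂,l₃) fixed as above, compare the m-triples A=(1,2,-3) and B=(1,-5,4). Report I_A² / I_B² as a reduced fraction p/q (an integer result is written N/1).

Shared (l₁,l₂,l₃)=(1,5,6): N and (l;000)² cancel in I_A²/I_B².
A: Δ = 0!·2!·10!/13! = 1/858; Racah Σ t=0..0: t=0:+1/60480 = 1/60480; ⇒ 3j(1 5 6; 1 2 -3)² = 6/143, sgn -1
B: Δ = 0!·2!·10!/13! = 1/858; Racah Σ t=0..0: t=0:+1/7257600 = 1/7257600; ⇒ 3j(1 5 6; 1 -5 4)² = 1/858, sgn +1
I_A²/I_B² = (6/143)/(1/858) = 36/1

36/1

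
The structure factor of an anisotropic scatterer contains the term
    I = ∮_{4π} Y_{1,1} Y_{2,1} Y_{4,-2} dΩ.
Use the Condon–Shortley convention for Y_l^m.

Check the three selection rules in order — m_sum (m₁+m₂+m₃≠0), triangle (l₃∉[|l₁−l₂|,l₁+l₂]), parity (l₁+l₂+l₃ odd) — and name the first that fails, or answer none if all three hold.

triangle

azimuthal sum: 1 + 1 − 2 = 0  ✓
1 ≤ 4 ≤ 3 (triangle on l)  ✗
L = 1 + 2 + 4 = 7 (odd)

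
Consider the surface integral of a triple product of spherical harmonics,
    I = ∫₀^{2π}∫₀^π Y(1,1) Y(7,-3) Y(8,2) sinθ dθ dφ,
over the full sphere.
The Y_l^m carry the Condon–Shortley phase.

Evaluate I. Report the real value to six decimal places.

0.118504

Checks pass: Σm=0; 16 even; l₃=8∈[6,8].
(2·1+1)(2·7+1)(2·8+1) = 765
Δ: 0! 2! 14! / 17! → 1/2040
sum: t=0:+1/25401600 = 1/25401600
3j²(1 7 8; 0 0 0) = Δ·Π!·Σ² = 8/255  (sign +1)
sum: t=0:+1/174182400 = 1/174182400
3j²(1 7 8; 1 -3 2) = Δ·Π!·Σ² = 1/136  (sign +1)
combine: 4πI² = 765·8/255·1/136 = 3/17
take √, sign +1: I = 0.11850352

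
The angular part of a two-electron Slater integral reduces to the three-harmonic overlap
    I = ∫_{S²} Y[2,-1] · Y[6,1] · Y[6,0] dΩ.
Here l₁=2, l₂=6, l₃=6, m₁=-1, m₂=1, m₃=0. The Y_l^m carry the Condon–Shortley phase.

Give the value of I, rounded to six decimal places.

Rules hold: Σm=0, L=14 even, 4≤6≤8.
N = 5·13·13 = 845
Δ = 2!·2!·10!/15! = 1/90090
Racah Σ t=0..2: t=0:+1/69120 t=1:−1/14400 t=2:+1/69120 = -7/172800
⇒ 3j(2 6 6; 0 0 0)² = 14/715, sgn -1
Racah Σ t=1..2: t=1:−1/34560 t=2:+1/28800 = 1/172800
⇒ 3j(2 6 6; -1 1 0)² = 1/1430, sgn +1
4πI² = N·(3j₀)²·(3jₘ)² = 7/605
I = -1·√(0.0115702/4π) = -0.03034355

-0.030344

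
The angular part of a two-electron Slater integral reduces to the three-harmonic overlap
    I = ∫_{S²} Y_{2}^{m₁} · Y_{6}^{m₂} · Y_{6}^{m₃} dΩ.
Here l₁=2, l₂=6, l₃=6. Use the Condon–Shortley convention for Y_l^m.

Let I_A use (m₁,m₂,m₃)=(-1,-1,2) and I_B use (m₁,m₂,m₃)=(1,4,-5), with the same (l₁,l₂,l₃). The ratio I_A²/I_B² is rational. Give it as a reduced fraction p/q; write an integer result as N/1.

20/99

Shared (l₁,l₂,l₃)=(2,6,6): N and (l;000)² cancel in I_A²/I_B².
A: Δ = 2!·2!·10!/15! = 1/90090; Racah Σ t=1..2: t=1:−1/34560 t=2:+1/60480 = -1/80640; ⇒ 3j(2 6 6; -1 -1 2)² = 6/1001, sgn -1
B: Δ = 2!·2!·10!/15! = 1/90090; Racah Σ t=0..1: t=0:+1/7257600 t=1:−1/725760 = -1/806400; ⇒ 3j(2 6 6; 1 4 -5)² = 27/910, sgn +1
I_A²/I_B² = (6/1001)/(27/910) = 20/99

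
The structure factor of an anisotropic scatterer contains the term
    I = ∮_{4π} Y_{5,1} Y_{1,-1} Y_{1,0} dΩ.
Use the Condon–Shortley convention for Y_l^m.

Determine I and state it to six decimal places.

0.000000

triangle: need 4≤l₃≤6, have 1; I=0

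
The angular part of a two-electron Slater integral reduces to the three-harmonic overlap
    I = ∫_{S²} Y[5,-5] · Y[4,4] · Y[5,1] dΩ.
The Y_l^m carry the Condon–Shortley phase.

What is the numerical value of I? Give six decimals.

-0.075170

m-sum 0 ✓  L=14 even ✓  1≤5≤9 ✓
Π(2lᵢ+1) = 11×9×11 = 1089
triangle coeff Δ(5,4,5) = 1/3153150
Σ_t [0,4]: t=0:+1/69120 t=1:−1/1728 t=2:+1/576 t=3:−1/1728 t=4:+1/69120 = 7/11520
(3j)²=2/143 [(5 4 5; 0 0 0)], sign=-1
Σ_t [4,4]: t=4:+1/414720 = 1/414720
(3j)²=2/429 [(5 4 5; -5 4 1)], sign=+1
⇒ 4πI² = 12/169
I = (-1)√(12/169/(4π)) = -0.07516962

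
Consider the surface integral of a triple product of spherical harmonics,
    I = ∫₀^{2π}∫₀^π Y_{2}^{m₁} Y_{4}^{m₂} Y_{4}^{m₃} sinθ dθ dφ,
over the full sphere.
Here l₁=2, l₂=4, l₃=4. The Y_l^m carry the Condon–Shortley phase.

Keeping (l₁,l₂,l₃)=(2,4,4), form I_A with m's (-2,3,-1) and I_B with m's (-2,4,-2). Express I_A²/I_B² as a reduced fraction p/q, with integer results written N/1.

9/4

Shared (l₁,l₂,l₃)=(2,4,4): N and (l;000)² cancel in I_A²/I_B².
A: Δ = 2!·2!·6!/11! = 1/13860; Racah Σ t=2..2: t=2:+1/480 = 1/480; ⇒ 3j(2 4 4; -2 3 -1)² = 3/110, sgn -1
B: Δ = 2!·2!·6!/11! = 1/13860; Racah Σ t=2..2: t=2:+1/2880 = 1/2880; ⇒ 3j(2 4 4; -2 4 -2)² = 2/165, sgn +1
I_A²/I_B² = (3/110)/(2/165) = 9/4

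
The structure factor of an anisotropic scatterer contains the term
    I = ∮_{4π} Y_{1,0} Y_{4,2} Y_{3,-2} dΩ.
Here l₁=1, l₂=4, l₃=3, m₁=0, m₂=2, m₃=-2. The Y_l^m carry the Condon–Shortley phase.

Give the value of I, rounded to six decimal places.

0.213244

m-sum 0 ✓  L=8 even ✓  3≤3≤5 ✓
Π(2lᵢ+1) = 3×9×7 = 189
triangle coeff Δ(1,4,3) = 1/252
Σ_t [1,1]: t=1:−1/36 = -1/36
(3j)²=4/63 [(1 4 3; 0 0 0)], sign=+1
Σ_t [1,1]: t=1:−1/120 = -1/120
(3j)²=1/21 [(1 4 3; 0 2 -2)], sign=+1
⇒ 4πI² = 4/7
I = (+1)√(4/7/(4π)) = 0.21324362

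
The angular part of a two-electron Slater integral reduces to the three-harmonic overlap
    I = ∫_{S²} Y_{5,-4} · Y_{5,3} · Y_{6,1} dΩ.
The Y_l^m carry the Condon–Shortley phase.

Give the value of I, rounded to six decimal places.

m-sum 0 ✓  L=16 even ✓  0≤6≤10 ✓
Π(2lᵢ+1) = 11×11×13 = 1573
triangle coeff Δ(5,5,6) = 1/28588560
Σ_t [0,4]: t=0:+1/345600 t=1:−1/13824 t=2:+1/5184 t=3:−1/13824 t=4:+1/345600 = 7/129600
(3j)²=80/7293 [(5 5 6; 0 0 0)], sign=+1
Σ_t [3,4]: t=3:−1/518400 t=4:+1/138240 = 11/2073600
(3j)²=77/4420 [(5 5 6; -4 3 1)], sign=-1
⇒ 4πI² = 3388/11271
I = (-1)√(3388/11271/(4π)) = -0.15466268

-0.154663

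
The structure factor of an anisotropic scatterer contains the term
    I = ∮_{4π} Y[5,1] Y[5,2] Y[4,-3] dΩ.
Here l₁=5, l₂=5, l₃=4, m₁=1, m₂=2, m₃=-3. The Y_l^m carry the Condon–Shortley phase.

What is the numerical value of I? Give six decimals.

-0.048522

Rules hold: Σm=0, L=14 even, 0≤4≤10.
N = 11·11·9 = 1089
Δ = 6!·4!·4!/15! = 1/3153150
Racah Σ t=1..5: t=1:−1/69120 t=2:+1/1728 t=3:−1/576 t=4:+1/1728 t=5:−1/69120 = -7/11520
⇒ 3j(5 5 4; 0 0 0)² = 2/143, sgn -1
Racah Σ t=3..4: t=3:−1/5184 t=4:+1/6912 = -1/20736
⇒ 3j(5 5 4; 1 2 -3)² = 5/2574, sgn +1
4πI² = N·(3j₀)²·(3jₘ)² = 5/169
I = -1·√(0.0295858/4π) = -0.04852178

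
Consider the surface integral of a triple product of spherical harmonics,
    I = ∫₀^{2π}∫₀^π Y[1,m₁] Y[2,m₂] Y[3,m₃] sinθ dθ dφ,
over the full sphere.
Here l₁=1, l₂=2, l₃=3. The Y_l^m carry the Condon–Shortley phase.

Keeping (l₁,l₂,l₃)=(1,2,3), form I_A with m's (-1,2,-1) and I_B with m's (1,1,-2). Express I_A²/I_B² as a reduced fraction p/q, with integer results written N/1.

1/10

Shared (l₁,l₂,l₃)=(1,2,3): N and (l;000)² cancel in I_A²/I_B².
A: Δ = 0!·2!·4!/7! = 1/105; Racah Σ t=0..0: t=0:+1/48 = 1/48; ⇒ 3j(1 2 3; -1 2 -1)² = 1/105, sgn +1
B: Δ = 0!·2!·4!/7! = 1/105; Racah Σ t=0..0: t=0:+1/12 = 1/12; ⇒ 3j(1 2 3; 1 1 -2)² = 2/21, sgn -1
I_A²/I_B² = (1/105)/(2/21) = 1/10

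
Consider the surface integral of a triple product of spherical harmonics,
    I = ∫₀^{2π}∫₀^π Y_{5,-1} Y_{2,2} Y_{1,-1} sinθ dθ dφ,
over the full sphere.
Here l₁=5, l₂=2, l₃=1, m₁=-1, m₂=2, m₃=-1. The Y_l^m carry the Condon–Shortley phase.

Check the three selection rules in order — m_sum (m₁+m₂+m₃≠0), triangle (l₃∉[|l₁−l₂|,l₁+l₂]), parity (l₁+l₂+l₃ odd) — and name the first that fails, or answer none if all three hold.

azimuthal sum: -1 + 2 − 1 = 0  ✓
3 ≤ 1 ≤ 7 (triangle on l)  ✗
L = 5 + 2 + 1 = 8 (even)

triangle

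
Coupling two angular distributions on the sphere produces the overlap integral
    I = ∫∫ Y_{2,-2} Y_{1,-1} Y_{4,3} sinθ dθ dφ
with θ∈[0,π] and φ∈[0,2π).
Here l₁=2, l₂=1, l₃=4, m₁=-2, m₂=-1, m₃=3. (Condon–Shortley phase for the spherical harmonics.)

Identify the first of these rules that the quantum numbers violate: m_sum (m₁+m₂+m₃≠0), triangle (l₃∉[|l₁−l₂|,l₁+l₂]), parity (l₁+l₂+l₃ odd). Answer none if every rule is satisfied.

azimuthal sum: -2 − 1 + 3 = 0  ✓
1 ≤ 4 ≤ 3 (triangle on l)  ✗
L = 2 + 1 + 4 = 7 (odd)

triangle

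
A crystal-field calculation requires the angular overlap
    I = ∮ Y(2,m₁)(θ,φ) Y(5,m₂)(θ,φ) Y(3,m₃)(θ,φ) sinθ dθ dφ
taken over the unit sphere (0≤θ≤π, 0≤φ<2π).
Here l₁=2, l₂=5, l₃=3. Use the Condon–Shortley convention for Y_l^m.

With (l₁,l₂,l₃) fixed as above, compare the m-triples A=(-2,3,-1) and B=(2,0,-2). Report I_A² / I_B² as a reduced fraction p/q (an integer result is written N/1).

14/1

Same 2,5,3: normalisation and zero-m 3j drop out of the ratio.
A: Δ: 4! 0! 6! / 11! → 1/2310; sum: t=4:+1/1152 = 1/1152; 3j²(2 5 3; -2 3 -1) = Δ·Π!·Σ² = 1/33  (sign +1)
B: Δ: 4! 0! 6! / 11! → 1/2310; sum: t=0:+1/2880 = 1/2880; 3j²(2 5 3; 2 0 -2) = Δ·Π!·Σ² = 1/462  (sign -1)
I_A²/I_B² = (1/33)/(1/462) = 14/1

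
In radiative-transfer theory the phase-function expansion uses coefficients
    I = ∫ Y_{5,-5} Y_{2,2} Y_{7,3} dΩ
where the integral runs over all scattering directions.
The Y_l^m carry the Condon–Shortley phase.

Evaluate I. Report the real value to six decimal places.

-0.011332

m-sum 0 ✓  L=14 even ✓  3≤7≤7 ✓
Π(2lᵢ+1) = 11×5×15 = 825
triangle coeff Δ(5,2,7) = 1/15015
Σ_t [0,0]: t=0:+1/57600 = 1/57600
(3j)²=21/715 [(5 2 7; 0 0 0)], sign=-1
Σ_t [0,0]: t=0:+1/87091200 = 1/87091200
(3j)²=1/15015 [(5 2 7; -5 2 3)], sign=+1
⇒ 4πI² = 3/1859
I = (-1)√(3/1859/(4π)) = -0.01133225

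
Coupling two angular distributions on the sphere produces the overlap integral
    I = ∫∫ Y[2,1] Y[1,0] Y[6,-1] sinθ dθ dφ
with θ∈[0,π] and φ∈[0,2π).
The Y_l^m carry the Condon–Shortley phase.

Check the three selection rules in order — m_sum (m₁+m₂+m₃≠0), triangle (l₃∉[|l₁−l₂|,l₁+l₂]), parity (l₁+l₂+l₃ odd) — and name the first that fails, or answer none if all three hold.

triangle

azimuthal sum: 1 + 0 − 1 = 0  ✓
1 ≤ 6 ≤ 3 (triangle on l)  ✗
L = 2 + 1 + 6 = 9 (odd)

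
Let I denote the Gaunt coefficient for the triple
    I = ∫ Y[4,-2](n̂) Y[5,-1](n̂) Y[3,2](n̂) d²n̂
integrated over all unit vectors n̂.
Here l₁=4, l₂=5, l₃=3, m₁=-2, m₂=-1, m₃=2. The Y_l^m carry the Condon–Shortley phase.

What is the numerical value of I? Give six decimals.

0.000000

Σmᵢ = -1 ≠ 0, so the φ-integral vanishes; I = 0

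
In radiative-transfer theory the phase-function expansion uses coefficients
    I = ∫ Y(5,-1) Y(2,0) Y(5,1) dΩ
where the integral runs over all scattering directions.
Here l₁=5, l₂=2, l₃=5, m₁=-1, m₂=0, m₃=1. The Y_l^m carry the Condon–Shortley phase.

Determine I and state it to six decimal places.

-0.145565

Checks pass: Σm=0; 12 even; l₃=5∈[3,7].
(2·5+1)(2·2+1)(2·5+1) = 605
Δ: 2! 8! 2! / 13! → 1/38610
sum: t=0:+1/2880 t=1:−1/576 t=2:+1/2880 = -1/960
3j²(5 2 5; 0 0 0) = Δ·Π!·Σ² = 10/429  (sign +1)
sum: t=0:+1/5760 t=1:−1/720 t=2:+1/2304 = -1/1280
3j²(5 2 5; -1 0 1) = Δ·Π!·Σ² = 27/1430  (sign -1)
combine: 4πI² = 605·10/429·27/1430 = 45/169
take √, sign -1: I = -0.14556534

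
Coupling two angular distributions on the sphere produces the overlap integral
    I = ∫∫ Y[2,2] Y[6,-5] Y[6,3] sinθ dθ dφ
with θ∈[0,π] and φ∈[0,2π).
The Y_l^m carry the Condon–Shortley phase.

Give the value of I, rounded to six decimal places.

Rules hold: Σm=0, L=14 even, 4≤6≤8.
N = 5·13·13 = 845
Δ = 2!·2!·10!/15! = 1/90090
Racah Σ t=0..2: t=0:+1/69120 t=1:−1/14400 t=2:+1/69120 = -7/172800
⇒ 3j(2 6 6; 0 0 0)² = 14/715, sgn -1
Racah Σ t=0..0: t=0:+1/1451520 = 1/1451520
⇒ 3j(2 6 6; 2 -5 3)² = 1/91, sgn -1
4πI² = N·(3j₀)²·(3jₘ)² = 2/11
I = +1·√(0.181818/4π) = 0.12028562

0.120286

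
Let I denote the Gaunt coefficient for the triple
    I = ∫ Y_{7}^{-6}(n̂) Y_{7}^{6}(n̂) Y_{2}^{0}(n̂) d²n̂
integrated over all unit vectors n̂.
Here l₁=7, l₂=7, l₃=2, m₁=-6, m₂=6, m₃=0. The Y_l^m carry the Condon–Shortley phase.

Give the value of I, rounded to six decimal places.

-0.148420

Rules hold: Σm=0, L=16 even, 0≤2≤14.
N = 15·15·5 = 1125
Δ = 12!·2!·2!/17! = 1/185640
Racah Σ t=5..7: t=5:−1/2419200 t=6:+1/518400 t=7:−1/2419200 = 1/907200
⇒ 3j(7 7 2; 0 0 0)² = 56/3315, sgn +1
Racah Σ t=11..12: t=11:−1/159667200 t=12:+1/479001600 = -1/239500800
⇒ 3j(7 7 2; -6 6 0)² = 26/1785, sgn -1
4πI² = N·(3j₀)²·(3jₘ)² = 80/289
I = -1·√(0.276817/4π) = -0.14841956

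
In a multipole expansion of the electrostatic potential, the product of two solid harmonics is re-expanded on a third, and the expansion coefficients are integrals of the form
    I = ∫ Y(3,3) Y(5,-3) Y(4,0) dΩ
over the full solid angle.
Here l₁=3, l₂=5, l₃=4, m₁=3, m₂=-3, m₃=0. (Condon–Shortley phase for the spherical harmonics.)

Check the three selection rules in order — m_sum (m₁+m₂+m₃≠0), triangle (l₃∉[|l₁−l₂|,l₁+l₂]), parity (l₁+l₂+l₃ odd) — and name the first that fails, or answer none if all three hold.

azimuthal sum: 3 − 3 + 0 = 0  ✓
2 ≤ 4 ≤ 8 (triangle on l)  ✓
L = 3 + 5 + 4 = 12 (even)  ✓

none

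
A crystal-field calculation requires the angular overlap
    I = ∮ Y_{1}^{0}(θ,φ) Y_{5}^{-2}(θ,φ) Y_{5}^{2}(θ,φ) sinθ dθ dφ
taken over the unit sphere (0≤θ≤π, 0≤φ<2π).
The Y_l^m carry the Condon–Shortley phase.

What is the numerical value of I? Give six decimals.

Σlᵢ=11 odd — θ-integrand is odd under cosθ→−cosθ; I=0

0.000000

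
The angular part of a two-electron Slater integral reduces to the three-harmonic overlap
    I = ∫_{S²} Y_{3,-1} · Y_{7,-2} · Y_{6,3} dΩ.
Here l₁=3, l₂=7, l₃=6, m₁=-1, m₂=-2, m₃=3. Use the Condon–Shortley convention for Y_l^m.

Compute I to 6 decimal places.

Checks pass: Σm=0; 16 even; l₃=6∈[4,10].
(2·3+1)(2·7+1)(2·6+1) = 1365
Δ: 4! 2! 10! / 17! → 1/2042040
sum: t=1:−1/207360 t=2:+1/57600 t=3:−1/207360 = 1/129600
3j²(3 7 6; 0 0 0) = Δ·Π!·Σ² = 168/12155  (sign +1)
sum: t=2:+1/241920 t=3:−1/483840 t=4:+1/17418240 = 37/17418240
3j²(3 7 6; -1 -2 3) = Δ·Π!·Σ² = 1369/136136  (sign -1)
combine: 4πI² = 1365·168/12155·1369/136136 = 86247/454597
take √, sign -1: I = -0.12287224

-0.122872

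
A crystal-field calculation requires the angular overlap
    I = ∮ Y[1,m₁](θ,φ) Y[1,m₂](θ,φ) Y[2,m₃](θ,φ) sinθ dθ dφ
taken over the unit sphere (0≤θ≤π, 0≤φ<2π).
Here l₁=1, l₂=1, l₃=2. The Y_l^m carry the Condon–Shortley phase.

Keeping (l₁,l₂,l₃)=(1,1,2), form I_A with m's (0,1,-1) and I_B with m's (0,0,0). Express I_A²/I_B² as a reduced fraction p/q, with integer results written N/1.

3/4

Shared (l₁,l₂,l₃)=(1,1,2): N and (l;000)² cancel in I_A²/I_B².
A: Δ = 0!·2!·2!/5! = 1/30; Racah Σ t=0..0: t=0:+1/2 = 1/2; ⇒ 3j(1 1 2; 0 1 -1)² = 1/10, sgn -1
B: Δ = 0!·2!·2!/5! = 1/30; Racah Σ t=0..0: t=0:+1/1 = 1/1; ⇒ 3j(1 1 2; 0 0 0)² = 2/15, sgn +1
I_A²/I_B² = (1/10)/(2/15) = 3/4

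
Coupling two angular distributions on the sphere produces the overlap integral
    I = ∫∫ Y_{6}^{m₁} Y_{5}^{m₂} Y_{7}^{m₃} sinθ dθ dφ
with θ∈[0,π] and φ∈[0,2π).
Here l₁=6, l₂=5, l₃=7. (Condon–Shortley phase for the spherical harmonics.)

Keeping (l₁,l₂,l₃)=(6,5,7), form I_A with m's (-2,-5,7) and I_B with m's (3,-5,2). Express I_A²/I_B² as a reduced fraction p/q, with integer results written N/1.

143/504

Same 6,5,7: normalisation and zero-m 3j drop out of the ratio.
A: Δ: 4! 8! 6! / 19! → 1/174594420; sum: t=0:+1/696729600 = 1/696729600; 3j²(6 5 7; -2 -5 7) = Δ·Π!·Σ² = 7/1938  (sign +1)
B: Δ: 4! 8! 6! / 19! → 1/174594420; sum: t=0:+1/12441600 = 1/12441600; 3j²(6 5 7; 3 -5 2) = Δ·Π!·Σ² = 588/46189  (sign -1)
I_A²/I_B² = (7/1938)/(588/46189) = 143/504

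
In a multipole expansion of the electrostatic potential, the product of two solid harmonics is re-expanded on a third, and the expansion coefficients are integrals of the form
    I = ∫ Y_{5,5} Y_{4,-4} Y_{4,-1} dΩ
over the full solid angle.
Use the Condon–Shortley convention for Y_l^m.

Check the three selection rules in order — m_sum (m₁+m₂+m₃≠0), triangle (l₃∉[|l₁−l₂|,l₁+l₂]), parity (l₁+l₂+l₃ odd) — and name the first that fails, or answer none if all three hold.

parity

Σmᵢ = 0  ✓
l₃∈[|l₁−l₂|,l₁+l₂]=[1,9], have l₃=4  ✓
Σlᵢ = 13 ⇒ odd  ✗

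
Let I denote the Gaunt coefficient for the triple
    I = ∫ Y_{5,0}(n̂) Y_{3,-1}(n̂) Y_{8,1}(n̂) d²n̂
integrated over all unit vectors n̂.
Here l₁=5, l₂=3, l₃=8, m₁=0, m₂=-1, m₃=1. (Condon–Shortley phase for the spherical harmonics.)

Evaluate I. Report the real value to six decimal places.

m-sum 0 ✓  L=16 even ✓  2≤8≤8 ✓
Π(2lᵢ+1) = 11×7×17 = 1309
triangle coeff Δ(5,3,8) = 1/136136
Σ_t [0,0]: t=0:+1/518400 = 1/518400
(3j)²=56/2431 [(5 3 8; 0 0 0)], sign=+1
Σ_t [0,0]: t=0:+1/691200 = 1/691200
(3j)²=189/9724 [(5 3 8; 0 -1 1)], sign=-1
⇒ 4πI² = 18522/31603
I = (-1)√(18522/31603/(4π)) = -0.21596076

-0.215961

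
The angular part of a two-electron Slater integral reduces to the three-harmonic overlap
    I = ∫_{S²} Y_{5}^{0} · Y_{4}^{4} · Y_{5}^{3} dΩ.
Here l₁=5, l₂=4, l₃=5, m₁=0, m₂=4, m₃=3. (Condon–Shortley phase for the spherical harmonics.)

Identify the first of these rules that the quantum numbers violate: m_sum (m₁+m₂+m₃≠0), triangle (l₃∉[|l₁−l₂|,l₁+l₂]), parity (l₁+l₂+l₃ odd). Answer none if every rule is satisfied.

m_sum

m₁+m₂+m₃ = 0 + 4 + 3 = 7  ✗
triangle: |5−4|=1 ≤ l₃=5 ≤ 5+4=9
parity: l₁+l₂+l₃ = 14 is even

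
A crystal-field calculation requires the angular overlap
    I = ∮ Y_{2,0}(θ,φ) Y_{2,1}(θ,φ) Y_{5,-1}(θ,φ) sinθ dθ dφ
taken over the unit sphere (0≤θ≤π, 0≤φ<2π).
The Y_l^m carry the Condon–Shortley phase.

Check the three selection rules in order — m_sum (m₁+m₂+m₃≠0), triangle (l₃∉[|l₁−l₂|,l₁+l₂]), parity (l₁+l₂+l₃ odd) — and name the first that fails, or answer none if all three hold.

triangle

Σmᵢ = 0  ✓
l₃∈[|l₁−l₂|,l₁+l₂]=[0,4], have l₃=5  ✗
Σlᵢ = 9 ⇒ odd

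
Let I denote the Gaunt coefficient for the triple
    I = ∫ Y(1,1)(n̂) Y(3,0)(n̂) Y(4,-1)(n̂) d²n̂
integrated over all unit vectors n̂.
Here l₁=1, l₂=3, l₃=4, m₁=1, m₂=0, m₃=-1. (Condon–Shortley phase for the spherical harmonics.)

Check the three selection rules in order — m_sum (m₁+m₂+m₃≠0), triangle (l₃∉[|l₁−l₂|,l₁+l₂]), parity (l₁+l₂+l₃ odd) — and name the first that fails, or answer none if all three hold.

none

Σmᵢ = 0  ✓
l₃∈[|l₁−l₂|,l₁+l₂]=[2,4], have l₃=4  ✓
Σlᵢ = 8 ⇒ even  ✓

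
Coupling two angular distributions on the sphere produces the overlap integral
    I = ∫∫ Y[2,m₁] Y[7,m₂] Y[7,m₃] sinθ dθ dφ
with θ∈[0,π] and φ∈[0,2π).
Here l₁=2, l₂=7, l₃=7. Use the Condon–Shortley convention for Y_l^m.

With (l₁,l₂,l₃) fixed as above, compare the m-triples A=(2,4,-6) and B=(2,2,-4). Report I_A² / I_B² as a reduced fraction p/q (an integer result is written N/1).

117/275

Same 2,7,7: normalisation and zero-m 3j drop out of the ratio.
A: Δ: 2! 2! 12! / 17! → 1/185640; sum: t=0:+1/159667200 = 1/159667200; 3j²(2 7 7; 2 4 -6) = Δ·Π!·Σ² = 9/1190  (sign -1)
B: Δ: 2! 2! 12! / 17! → 1/185640; sum: t=0:+1/8709120 = 1/8709120; 3j²(2 7 7; 2 2 -4) = Δ·Π!·Σ² = 55/3094  (sign -1)
I_A²/I_B² = (9/1190)/(55/3094) = 117/275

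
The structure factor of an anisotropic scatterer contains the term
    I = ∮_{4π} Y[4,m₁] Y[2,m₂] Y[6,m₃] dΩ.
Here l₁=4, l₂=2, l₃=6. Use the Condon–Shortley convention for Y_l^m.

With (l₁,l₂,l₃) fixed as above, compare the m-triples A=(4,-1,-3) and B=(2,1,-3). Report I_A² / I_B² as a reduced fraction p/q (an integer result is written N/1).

1/28

l's match ⇒ only the (l;m) 3-j factors differ between A and B.
A: triangle coeff Δ(4,2,6) = 1/6435; Σ_t [0,0]: t=0:+1/241920 = 1/241920; (3j)²=1/715 [(4 2 6; 4 -1 -3)], sign=-1
B: triangle coeff Δ(4,2,6) = 1/6435; Σ_t [0,0]: t=0:+1/8640 = 1/8640; (3j)²=28/715 [(4 2 6; 2 1 -3)], sign=-1
I_A²/I_B² = (1/715)/(28/715) = 1/28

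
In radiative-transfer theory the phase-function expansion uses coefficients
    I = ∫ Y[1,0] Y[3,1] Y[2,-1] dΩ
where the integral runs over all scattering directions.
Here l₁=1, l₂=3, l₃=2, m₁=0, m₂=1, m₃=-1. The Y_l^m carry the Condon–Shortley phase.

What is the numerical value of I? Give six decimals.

Rules hold: Σm=0, L=6 even, 2≤2≤4.
N = 3·7·5 = 105
Δ = 2!·0!·4!/7! = 1/105
Racah Σ t=1..1: t=1:−1/4 = -1/4
⇒ 3j(1 3 2; 0 0 0)² = 3/35, sgn -1
Racah Σ t=1..1: t=1:−1/6 = -1/6
⇒ 3j(1 3 2; 0 1 -1)² = 8/105, sgn +1
4πI² = N·(3j₀)²·(3jₘ)² = 24/35
I = -1·√(0.685714/4π) = -0.23359668

-0.233597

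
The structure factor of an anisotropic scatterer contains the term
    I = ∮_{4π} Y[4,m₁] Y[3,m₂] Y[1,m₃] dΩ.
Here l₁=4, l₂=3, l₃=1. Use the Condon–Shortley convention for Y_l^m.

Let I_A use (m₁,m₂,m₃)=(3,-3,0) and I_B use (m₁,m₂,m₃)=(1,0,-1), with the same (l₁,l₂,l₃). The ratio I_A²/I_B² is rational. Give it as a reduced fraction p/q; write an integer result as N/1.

l's match ⇒ only the (l;m) 3-j factors differ between A and B.
A: triangle coeff Δ(4,3,1) = 1/252; Σ_t [0,0]: t=0:+1/720 = 1/720; (3j)²=1/36 [(4 3 1; 3 -3 0)], sign=-1
B: triangle coeff Δ(4,3,1) = 1/252; Σ_t [3,3]: t=3:−1/72 = -1/72; (3j)²=5/126 [(4 3 1; 1 0 -1)], sign=-1
I_A²/I_B² = (1/36)/(5/126) = 7/10

7/10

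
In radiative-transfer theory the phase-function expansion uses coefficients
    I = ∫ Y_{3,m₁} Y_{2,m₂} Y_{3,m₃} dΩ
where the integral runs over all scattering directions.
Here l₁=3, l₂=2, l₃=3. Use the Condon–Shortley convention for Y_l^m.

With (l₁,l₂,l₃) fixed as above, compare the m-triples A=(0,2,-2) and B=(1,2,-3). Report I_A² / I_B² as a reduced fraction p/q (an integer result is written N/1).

2/1

Shared (l₁,l₂,l₃)=(3,2,3): N and (l;000)² cancel in I_A²/I_B².
A: Δ = 2!·4!·2!/9! = 1/3780; Racah Σ t=2..2: t=2:+1/24 = 1/24; ⇒ 3j(3 2 3; 0 2 -2)² = 1/21, sgn -1
B: Δ = 2!·4!·2!/9! = 1/3780; Racah Σ t=2..2: t=2:+1/96 = 1/96; ⇒ 3j(3 2 3; 1 2 -3)² = 1/42, sgn +1
I_A²/I_B² = (1/21)/(1/42) = 2/1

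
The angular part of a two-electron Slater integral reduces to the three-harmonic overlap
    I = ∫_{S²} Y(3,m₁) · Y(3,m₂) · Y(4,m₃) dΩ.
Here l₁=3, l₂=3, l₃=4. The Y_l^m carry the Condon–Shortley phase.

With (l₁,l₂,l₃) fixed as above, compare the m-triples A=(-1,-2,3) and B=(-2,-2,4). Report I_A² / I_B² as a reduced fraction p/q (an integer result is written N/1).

1/5

Shared (l₁,l₂,l₃)=(3,3,4): N and (l;000)² cancel in I_A²/I_B².
A: Δ = 2!·4!·4!/11! = 1/34650; Racah Σ t=0..1: t=0:+1/288 t=1:−1/144 = -1/288; ⇒ 3j(3 3 4; -1 -2 3)² = 1/99, sgn +1
B: Δ = 2!·4!·4!/11! = 1/34650; Racah Σ t=1..1: t=1:−1/576 = -1/576; ⇒ 3j(3 3 4; -2 -2 4)² = 5/99, sgn -1
I_A²/I_B² = (1/99)/(5/99) = 1/5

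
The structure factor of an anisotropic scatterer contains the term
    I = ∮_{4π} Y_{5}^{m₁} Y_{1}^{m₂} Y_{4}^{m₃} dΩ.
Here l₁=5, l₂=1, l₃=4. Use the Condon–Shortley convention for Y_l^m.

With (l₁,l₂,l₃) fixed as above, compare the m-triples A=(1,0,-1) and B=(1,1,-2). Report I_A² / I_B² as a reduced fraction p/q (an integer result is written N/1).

Same 5,1,4: normalisation and zero-m 3j drop out of the ratio.
A: Δ: 2! 8! 0! / 11! → 1/495; sum: t=1:−1/720 = -1/720; 3j²(5 1 4; 1 0 -1) = Δ·Π!·Σ² = 8/165  (sign +1)
B: Δ: 2! 8! 0! / 11! → 1/495; sum: t=2:+1/2880 = 1/2880; 3j²(5 1 4; 1 1 -2) = Δ·Π!·Σ² = 2/165  (sign +1)
I_A²/I_B² = (8/165)/(2/165) = 4/1

4/1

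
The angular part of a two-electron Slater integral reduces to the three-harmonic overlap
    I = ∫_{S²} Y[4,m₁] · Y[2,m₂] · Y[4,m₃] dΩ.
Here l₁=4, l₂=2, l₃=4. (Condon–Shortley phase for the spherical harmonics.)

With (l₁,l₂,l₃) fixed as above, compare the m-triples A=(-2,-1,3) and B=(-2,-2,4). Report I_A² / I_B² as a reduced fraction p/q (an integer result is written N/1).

25/8

l's match ⇒ only the (l;m) 3-j factors differ between A and B.
A: triangle coeff Δ(4,2,4) = 1/13860; Σ_t [0,1]: t=0:+1/1440 t=1:−1/240 = -1/288; (3j)²=5/132 [(4 2 4; -2 -1 3)], sign=+1
B: triangle coeff Δ(4,2,4) = 1/13860; Σ_t [0,0]: t=0:+1/2880 = 1/2880; (3j)²=2/165 [(4 2 4; -2 -2 4)], sign=+1
I_A²/I_B² = (5/132)/(2/165) = 25/8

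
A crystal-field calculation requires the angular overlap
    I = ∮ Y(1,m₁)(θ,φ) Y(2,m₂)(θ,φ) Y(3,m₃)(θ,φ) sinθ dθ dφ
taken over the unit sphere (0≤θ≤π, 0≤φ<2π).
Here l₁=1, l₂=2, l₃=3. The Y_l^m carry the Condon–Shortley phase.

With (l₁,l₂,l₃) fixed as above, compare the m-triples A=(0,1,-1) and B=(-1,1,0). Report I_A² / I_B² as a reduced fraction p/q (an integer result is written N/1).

Same 1,2,3: normalisation and zero-m 3j drop out of the ratio.
A: Δ: 0! 2! 4! / 7! → 1/105; sum: t=0:+1/6 = 1/6; 3j²(1 2 3; 0 1 -1) = Δ·Π!·Σ² = 8/105  (sign +1)
B: Δ: 0! 2! 4! / 7! → 1/105; sum: t=0:+1/12 = 1/12; 3j²(1 2 3; -1 1 0) = Δ·Π!·Σ² = 1/35  (sign -1)
I_A²/I_B² = (8/105)/(1/35) = 8/3

8/3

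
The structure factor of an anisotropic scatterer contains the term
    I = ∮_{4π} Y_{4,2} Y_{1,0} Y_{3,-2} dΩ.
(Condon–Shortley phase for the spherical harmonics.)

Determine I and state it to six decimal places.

0.213244

Rules hold: Σm=0, L=8 even, 3≤3≤5.
N = 9·3·7 = 189
Δ = 2!·6!·0!/9! = 1/252
Racah Σ t=1..1: t=1:−1/36 = -1/36
⇒ 3j(4 1 3; 0 0 0)² = 4/63, sgn +1
Racah Σ t=1..1: t=1:−1/120 = -1/120
⇒ 3j(4 1 3; 2 0 -2)² = 1/21, sgn +1
4πI² = N·(3j₀)²·(3jₘ)² = 4/7
I = +1·√(0.571429/4π) = 0.21324362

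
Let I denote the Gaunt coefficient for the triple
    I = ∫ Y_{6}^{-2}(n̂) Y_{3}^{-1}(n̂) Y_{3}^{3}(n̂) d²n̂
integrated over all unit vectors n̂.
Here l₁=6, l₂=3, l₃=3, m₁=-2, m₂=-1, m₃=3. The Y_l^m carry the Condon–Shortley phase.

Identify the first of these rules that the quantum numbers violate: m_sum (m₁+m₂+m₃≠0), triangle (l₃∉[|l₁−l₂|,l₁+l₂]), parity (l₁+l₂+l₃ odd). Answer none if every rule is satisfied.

azimuthal sum: -2 − 1 + 3 = 0  ✓
3 ≤ 3 ≤ 9 (triangle on l)  ✓
L = 6 + 3 + 3 = 12 (even)  ✓

none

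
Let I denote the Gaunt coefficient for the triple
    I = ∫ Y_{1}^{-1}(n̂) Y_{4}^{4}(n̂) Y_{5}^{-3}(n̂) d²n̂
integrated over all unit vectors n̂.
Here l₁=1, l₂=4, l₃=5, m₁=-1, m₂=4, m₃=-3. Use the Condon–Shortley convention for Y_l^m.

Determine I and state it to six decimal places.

m-sum 0 ✓  L=10 even ✓  3≤5≤5 ✓
Π(2lᵢ+1) = 3×9×11 = 297
triangle coeff Δ(1,4,5) = 1/495
Σ_t [0,0]: t=0:+1/576 = 1/576
(3j)²=5/99 [(1 4 5; 0 0 0)], sign=-1
Σ_t [0,0]: t=0:+1/80640 = 1/80640
(3j)²=1/495 [(1 4 5; -1 4 -3)], sign=+1
⇒ 4πI² = 1/33
I = (-1)√(1/33/(4π)) = -0.04910640

-0.049106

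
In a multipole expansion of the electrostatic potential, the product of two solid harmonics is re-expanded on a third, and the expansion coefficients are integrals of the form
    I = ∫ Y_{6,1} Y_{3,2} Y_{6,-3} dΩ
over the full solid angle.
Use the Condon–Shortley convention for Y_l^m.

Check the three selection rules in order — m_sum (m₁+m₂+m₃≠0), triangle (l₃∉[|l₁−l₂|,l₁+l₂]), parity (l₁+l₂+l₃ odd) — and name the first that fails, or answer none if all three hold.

Σmᵢ = 0  ✓
l₃∈[|l₁−l₂|,l₁+l₂]=[3,9], have l₃=6  ✓
Σlᵢ = 15 ⇒ odd  ✗

parity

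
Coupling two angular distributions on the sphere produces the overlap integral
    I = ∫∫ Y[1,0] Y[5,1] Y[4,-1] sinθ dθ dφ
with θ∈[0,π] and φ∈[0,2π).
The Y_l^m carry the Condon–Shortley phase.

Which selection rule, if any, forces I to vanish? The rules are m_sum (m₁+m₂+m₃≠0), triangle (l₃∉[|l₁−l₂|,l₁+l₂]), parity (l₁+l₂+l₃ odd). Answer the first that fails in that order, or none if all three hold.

Σmᵢ = 0  ✓
l₃∈[|l₁−l₂|,l₁+l₂]=[4,6], have l₃=4  ✓
Σlᵢ = 10 ⇒ even  ✓

none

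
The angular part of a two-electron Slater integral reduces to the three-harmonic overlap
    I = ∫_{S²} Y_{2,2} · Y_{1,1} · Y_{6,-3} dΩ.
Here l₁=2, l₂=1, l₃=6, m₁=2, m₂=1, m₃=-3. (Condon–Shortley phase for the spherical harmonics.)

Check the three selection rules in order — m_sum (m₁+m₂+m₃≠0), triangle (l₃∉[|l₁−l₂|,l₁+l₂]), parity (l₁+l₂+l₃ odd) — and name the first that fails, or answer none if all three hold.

azimuthal sum: 2 + 1 − 3 = 0  ✓
1 ≤ 6 ≤ 3 (triangle on l)  ✗
L = 2 + 1 + 6 = 9 (odd)

triangle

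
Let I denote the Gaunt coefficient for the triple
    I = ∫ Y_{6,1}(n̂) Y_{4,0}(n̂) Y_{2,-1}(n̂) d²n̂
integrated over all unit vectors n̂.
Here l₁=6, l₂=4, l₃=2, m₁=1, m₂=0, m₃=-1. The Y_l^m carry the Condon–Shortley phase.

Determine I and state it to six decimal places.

Rules hold: Σm=0, L=12 even, 2≤2≤10.
N = 13·9·5 = 585
Δ = 8!·4!·0!/13! = 1/6435
Racah Σ t=4..4: t=4:+1/2304 = 1/2304
⇒ 3j(6 4 2; 0 0 0)² = 5/143, sgn +1
Racah Σ t=4..4: t=4:+1/3456 = 1/3456
⇒ 3j(6 4 2; 1 0 -1)² = 35/1287, sgn -1
4πI² = N·(3j₀)²·(3jₘ)² = 875/1573
I = -1·√(0.556262/4π) = -0.21039467

-0.210395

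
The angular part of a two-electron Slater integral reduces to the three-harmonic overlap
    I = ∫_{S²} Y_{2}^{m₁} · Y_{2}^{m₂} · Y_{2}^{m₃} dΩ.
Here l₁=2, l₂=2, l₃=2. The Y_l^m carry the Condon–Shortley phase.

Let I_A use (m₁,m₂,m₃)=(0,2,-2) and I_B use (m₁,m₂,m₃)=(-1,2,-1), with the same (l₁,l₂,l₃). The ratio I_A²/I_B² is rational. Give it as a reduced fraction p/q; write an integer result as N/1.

l's match ⇒ only the (l;m) 3-j factors differ between A and B.
A: triangle coeff Δ(2,2,2) = 1/630; Σ_t [2,2]: t=2:+1/8 = 1/8; (3j)²=2/35 [(2 2 2; 0 2 -2)], sign=+1
B: triangle coeff Δ(2,2,2) = 1/630; Σ_t [2,2]: t=2:+1/4 = 1/4; (3j)²=3/35 [(2 2 2; -1 2 -1)], sign=-1
I_A²/I_B² = (2/35)/(3/35) = 2/3

2/3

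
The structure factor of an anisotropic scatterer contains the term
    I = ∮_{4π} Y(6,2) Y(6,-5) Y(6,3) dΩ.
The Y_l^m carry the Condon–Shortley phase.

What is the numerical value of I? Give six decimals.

Rules hold: Σm=0, L=18 even, 0≤6≤12.
N = 13·13·13 = 2197
Δ = 6!·6!·6!/19! = 1/325909584
Racah Σ t=0..6: t=0:+1/373248000 t=1:−1/1728000 t=2:+1/110592 t=3:−1/46656 t=4:+1/110592 t=5:−1/1728000 t=6:+1/373248000 = -7/1555200
⇒ 3j(6 6 6; 0 0 0)² = 400/46189, sgn -1
Racah Σ t=0..1: t=0:+1/4147200 t=1:−1/3110400 = -1/12441600
⇒ 3j(6 6 6; 2 -5 3)² = 7/4199, sgn +1
4πI² = N·(3j₀)²·(3jₘ)² = 36400/1147619
I = -1·√(0.0317178/4π) = -0.05023968

-0.050240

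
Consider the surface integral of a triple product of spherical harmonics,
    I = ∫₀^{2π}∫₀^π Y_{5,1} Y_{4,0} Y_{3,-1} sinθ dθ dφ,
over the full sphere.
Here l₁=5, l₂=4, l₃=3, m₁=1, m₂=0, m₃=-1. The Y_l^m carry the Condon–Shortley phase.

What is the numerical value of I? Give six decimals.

m-sum 0 ✓  L=12 even ✓  1≤3≤9 ✓
Π(2lᵢ+1) = 11×9×7 = 693
triangle coeff Δ(5,4,3) = 1/180180
Σ_t [2,4]: t=2:+1/576 t=3:−1/144 t=4:+1/576 = -1/288
(3j)²=20/1001 [(5 4 3; 0 0 0)], sign=+1
Σ_t [2,4]: t=2:+1/384 t=3:−1/216 t=4:+1/2304 = -11/6912
(3j)²=11/1638 [(5 4 3; 1 0 -1)], sign=-1
⇒ 4πI² = 110/1183
I = (-1)√(110/1183/(4π)) = -0.08601992

-0.086020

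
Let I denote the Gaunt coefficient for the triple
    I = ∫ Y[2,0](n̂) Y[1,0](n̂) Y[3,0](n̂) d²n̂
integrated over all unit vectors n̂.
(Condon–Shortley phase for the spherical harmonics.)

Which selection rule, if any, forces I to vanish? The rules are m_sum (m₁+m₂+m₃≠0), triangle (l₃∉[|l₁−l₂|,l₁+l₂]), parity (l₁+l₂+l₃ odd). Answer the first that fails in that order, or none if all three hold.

azimuthal sum: 0 + 0 + 0 = 0  ✓
1 ≤ 3 ≤ 3 (triangle on l)  ✓
L = 2 + 1 + 3 = 6 (even)  ✓

none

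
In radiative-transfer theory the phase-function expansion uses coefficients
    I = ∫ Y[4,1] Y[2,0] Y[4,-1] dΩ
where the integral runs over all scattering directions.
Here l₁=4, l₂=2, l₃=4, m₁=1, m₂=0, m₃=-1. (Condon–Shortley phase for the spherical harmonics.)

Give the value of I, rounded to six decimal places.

-0.139264

Rules hold: Σm=0, L=10 even, 2≤4≤6.
N = 9·5·9 = 405
Δ = 2!·6!·2!/11! = 1/13860
Racah Σ t=0..2: t=0:+1/192 t=1:−1/36 t=2:+1/192 = -5/288
⇒ 3j(4 2 4; 0 0 0)² = 20/693, sgn -1
Racah Σ t=0..2: t=0:+1/144 t=1:−1/48 t=2:+1/480 = -17/1440
⇒ 3j(4 2 4; 1 0 -1)² = 289/13860, sgn +1
4πI² = N·(3j₀)²·(3jₘ)² = 1445/5929
I = -1·√(0.243717/4π) = -0.13926381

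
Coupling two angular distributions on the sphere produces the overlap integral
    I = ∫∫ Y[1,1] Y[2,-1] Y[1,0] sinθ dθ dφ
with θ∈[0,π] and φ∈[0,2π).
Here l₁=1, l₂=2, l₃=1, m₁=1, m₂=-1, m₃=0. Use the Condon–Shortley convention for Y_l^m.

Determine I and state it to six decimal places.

-0.218510

Checks pass: Σm=0; 4 even; l₃=1∈[1,3].
(2·1+1)(2·2+1)(2·1+1) = 45
Δ: 2! 0! 2! / 5! → 1/30
sum: t=1:−1/1 = -1/1
3j²(1 2 1; 0 0 0) = Δ·Π!·Σ² = 2/15  (sign +1)
sum: t=0:+1/2 = 1/2
3j²(1 2 1; 1 -1 0) = Δ·Π!·Σ² = 1/10  (sign -1)
combine: 4πI² = 45·2/15·1/10 = 3/5
take √, sign -1: I = -0.21850969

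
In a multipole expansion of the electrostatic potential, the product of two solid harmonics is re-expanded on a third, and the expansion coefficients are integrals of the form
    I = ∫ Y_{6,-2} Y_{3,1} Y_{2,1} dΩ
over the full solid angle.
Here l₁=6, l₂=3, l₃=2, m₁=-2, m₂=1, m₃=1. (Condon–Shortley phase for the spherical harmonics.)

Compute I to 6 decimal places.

0.000000

|6−3|≤2≤6+3 violated ⇒ I = 0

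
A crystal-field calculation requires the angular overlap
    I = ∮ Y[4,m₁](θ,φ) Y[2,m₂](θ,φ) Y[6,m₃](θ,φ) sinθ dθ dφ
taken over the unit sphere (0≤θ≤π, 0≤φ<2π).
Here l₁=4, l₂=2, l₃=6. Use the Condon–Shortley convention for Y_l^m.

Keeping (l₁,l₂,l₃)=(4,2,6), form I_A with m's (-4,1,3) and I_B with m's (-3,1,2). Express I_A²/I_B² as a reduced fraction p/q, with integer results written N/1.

9/32

Same 4,2,6: normalisation and zero-m 3j drop out of the ratio.
A: Δ: 0! 8! 4! / 13! → 1/6435; sum: t=0:+1/241920 = 1/241920; 3j²(4 2 6; -4 1 3) = Δ·Π!·Σ² = 1/715  (sign -1)
B: Δ: 0! 8! 4! / 13! → 1/6435; sum: t=0:+1/30240 = 1/30240; 3j²(4 2 6; -3 1 2) = Δ·Π!·Σ² = 32/6435  (sign +1)
I_A²/I_B² = (1/715)/(32/6435) = 9/32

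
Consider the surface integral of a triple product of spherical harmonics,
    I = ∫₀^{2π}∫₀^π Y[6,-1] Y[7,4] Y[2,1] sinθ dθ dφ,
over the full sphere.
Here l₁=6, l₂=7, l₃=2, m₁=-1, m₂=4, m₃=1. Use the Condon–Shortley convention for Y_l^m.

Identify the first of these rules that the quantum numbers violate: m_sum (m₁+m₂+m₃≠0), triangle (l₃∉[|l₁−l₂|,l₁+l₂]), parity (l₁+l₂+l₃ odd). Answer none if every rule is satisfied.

m_sum

azimuthal sum: -1 + 4 + 1 = 4  ✗
1 ≤ 2 ≤ 13 (triangle on l)
L = 6 + 7 + 2 = 15 (odd)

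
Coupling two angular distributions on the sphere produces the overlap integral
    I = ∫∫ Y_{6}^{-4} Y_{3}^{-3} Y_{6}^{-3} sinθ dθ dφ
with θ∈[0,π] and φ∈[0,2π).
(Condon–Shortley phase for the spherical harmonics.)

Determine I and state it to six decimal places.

-4 − 3 − 3 = -10 ≠ 0: azimuthal integral kills it; I = 0

0.000000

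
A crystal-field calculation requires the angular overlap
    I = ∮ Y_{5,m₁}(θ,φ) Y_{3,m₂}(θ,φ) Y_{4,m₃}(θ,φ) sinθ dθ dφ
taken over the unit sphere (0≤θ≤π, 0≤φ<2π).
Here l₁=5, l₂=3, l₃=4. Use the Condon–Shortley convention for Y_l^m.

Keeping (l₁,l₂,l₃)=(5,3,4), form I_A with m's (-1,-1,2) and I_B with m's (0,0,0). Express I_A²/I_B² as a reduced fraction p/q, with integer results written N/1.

1849/3600

Same 5,3,4: normalisation and zero-m 3j drop out of the ratio.
A: Δ: 4! 6! 2! / 13! → 1/180180; sum: t=0:+1/34560 t=1:−1/720 t=2:+1/384 = 43/34560; 3j²(5 3 4; -1 -1 2) = Δ·Π!·Σ² = 1849/180180  (sign +1)
B: Δ: 4! 6! 2! / 13! → 1/180180; sum: t=1:−1/576 t=2:+1/144 t=3:−1/576 = 1/288; 3j²(5 3 4; 0 0 0) = Δ·Π!·Σ² = 20/1001  (sign +1)
I_A²/I_B² = (1849/180180)/(20/1001) = 1849/3600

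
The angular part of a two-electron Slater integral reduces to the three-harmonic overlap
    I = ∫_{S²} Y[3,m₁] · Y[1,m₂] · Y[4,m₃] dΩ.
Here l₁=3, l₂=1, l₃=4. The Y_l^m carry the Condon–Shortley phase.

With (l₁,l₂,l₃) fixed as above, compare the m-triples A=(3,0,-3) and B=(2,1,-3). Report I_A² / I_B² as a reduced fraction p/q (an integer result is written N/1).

l's match ⇒ only the (l;m) 3-j factors differ between A and B.
A: triangle coeff Δ(3,1,4) = 1/252; Σ_t [0,0]: t=0:+1/720 = 1/720; (3j)²=1/36 [(3 1 4; 3 0 -3)], sign=-1
B: triangle coeff Δ(3,1,4) = 1/252; Σ_t [0,0]: t=0:+1/240 = 1/240; (3j)²=1/12 [(3 1 4; 2 1 -3)], sign=-1
I_A²/I_B² = (1/36)/(1/12) = 1/3

1/3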